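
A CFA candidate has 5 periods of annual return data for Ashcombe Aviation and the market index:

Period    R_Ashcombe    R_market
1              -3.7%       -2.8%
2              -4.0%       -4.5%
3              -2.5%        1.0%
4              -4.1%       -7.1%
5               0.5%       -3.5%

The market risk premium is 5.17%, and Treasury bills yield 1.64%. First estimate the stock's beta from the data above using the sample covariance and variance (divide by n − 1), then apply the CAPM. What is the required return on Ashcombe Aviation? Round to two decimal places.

Mean R_i = (-3.7 − 4.0 − 2.5 − 4.1 + 0.5) / 5 = -2.7600%
Mean R_m = (-2.8 − 4.5 + 1.0 − 7.1 − 3.5) / 5 = -3.3800%
Σ(R_i − R̄_i)(R_m − R̄_m) = 6.5760  ⇒  Cov = 6.5760 / 4 = 1.6440
Σ(R_m − R̄_m)² = 34.6280  ⇒  Var(R_m) = 34.6280 / 4 = 8.6570
β = Cov / Var(R_m) = 1.6440 / 8.6570 = 0.1899
E(R) = R_f + β × MRP = 1.64% + 0.1899 × 5.17% = 2.62%

2.62%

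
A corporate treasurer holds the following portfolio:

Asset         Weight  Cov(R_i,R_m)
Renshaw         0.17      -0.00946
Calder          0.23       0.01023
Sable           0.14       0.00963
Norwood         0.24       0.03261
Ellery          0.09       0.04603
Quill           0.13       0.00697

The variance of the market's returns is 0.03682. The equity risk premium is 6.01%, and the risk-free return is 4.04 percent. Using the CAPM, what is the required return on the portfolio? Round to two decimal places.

β_Renshaw = -0.00946 / 0.03682 = -0.2569
β_Calder = 0.01023 / 0.03682 = 0.2778
β_Sable = 0.00963 / 0.03682 = 0.2615
β_Norwood = 0.03261 / 0.03682 = 0.8857
β_Ellery = 0.04603 / 0.03682 = 1.2501
β_Quill = 0.00697 / 0.03682 = 0.1893
β_P = Σ w_i β_i = 0.17×-0.2569 + 0.23×0.2778 + 0.14×0.2615 + 0.24×0.8857 + 0.09×1.2501 + 0.13×0.1893 = 0.4065
E(R_P) = R_f + β_P × MRP = 4.04% + 0.4065 × 6.01% = 6.48%

6.48%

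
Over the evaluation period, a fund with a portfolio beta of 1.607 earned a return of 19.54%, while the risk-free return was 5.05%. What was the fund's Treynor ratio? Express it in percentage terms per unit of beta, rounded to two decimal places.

9.02%

Treynor = (R_P − R_f) / β_P = (19.54% − 5.05%) / 1.6070 = 14.49% / 1.6070 = 9.02%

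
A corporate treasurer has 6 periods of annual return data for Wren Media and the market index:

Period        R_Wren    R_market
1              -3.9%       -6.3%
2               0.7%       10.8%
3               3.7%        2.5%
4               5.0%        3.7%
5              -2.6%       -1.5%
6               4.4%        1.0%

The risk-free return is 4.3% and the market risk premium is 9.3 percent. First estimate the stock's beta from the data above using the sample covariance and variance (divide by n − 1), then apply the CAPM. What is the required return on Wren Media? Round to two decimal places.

7.50%

Mean R_i = (-3.9 + 0.7 + 3.7 + 5.0 − 2.6 + 4.4) / 6 = 1.2167%
Mean R_m = (-6.3 + 10.8 + 2.5 + 3.7 − 1.5 + 1.0) / 6 = 1.7000%
Σ(R_i − R̄_i)(R_m − R̄_m) = 55.7700  ⇒  Cov = 55.7700 / 5 = 11.1540
Σ(R_m − R̄_m)² = 162.1800  ⇒  Var(R_m) = 162.1800 / 5 = 32.4360
β = Cov / Var(R_m) = 11.1540 / 32.4360 = 0.3439
E(R) = R_f + β × MRP = 4.3% + 0.3439 × 9.3% = 7.50%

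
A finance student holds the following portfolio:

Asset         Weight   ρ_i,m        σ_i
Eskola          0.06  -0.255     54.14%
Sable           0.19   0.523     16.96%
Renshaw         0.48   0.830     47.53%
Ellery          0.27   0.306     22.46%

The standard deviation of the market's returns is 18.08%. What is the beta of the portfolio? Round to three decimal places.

β_Eskola = -0.255 × 54.14% / 18.08% = -0.7636
β_Sable = 0.523 × 16.96% / 18.08% = 0.4906
β_Renshaw = 0.830 × 47.53% / 18.08% = 2.1820
β_Ellery = 0.306 × 22.46% / 18.08% = 0.3801
β_P = Σ w_i β_i = 0.06×-0.7636 + 0.19×0.4906 + 0.48×2.1820 + 0.27×0.3801 = 1.1974

1.197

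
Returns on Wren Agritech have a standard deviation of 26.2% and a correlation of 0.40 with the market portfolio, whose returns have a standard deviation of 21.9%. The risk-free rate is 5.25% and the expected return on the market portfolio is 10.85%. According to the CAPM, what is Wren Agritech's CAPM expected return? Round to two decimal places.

7.93%

β = ρ × σ_i / σ_m = 0.40 × 26.2% / 21.9% = 0.4785
MRP = 10.85% − 5.25% = 5.60%
E(R) = 5.25% + 0.4785 × 5.60% = 7.93%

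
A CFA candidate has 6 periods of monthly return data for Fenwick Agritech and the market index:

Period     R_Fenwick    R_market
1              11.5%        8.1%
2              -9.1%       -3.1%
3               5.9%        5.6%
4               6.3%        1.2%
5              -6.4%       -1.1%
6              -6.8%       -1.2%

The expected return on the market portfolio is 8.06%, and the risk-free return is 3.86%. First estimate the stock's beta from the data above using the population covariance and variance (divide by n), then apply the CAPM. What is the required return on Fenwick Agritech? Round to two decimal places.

11.54%

Mean R_i = (11.5 − 9.1 + 5.9 + 6.3 − 6.4 − 6.8) / 6 = 0.2333%
Mean R_m = (8.1 − 3.1 + 5.6 + 1.2 − 1.1 − 1.2) / 6 = 1.5833%
Σ(R_i − R̄_i)(R_m − R̄_m) = 174.9433  ⇒  Cov = 174.9433 / 6 = 29.1572
Σ(R_m − R̄_m)² = 95.6283  ⇒  Var(R_m) = 95.6283 / 6 = 15.9381
β = Cov / Var(R_m) = 29.1572 / 15.9381 = 1.8294
MRP = 8.06% − 3.86% = 4.20%
E(R) = R_f + β × MRP = 3.86% + 1.8294 × 4.20% = 11.54%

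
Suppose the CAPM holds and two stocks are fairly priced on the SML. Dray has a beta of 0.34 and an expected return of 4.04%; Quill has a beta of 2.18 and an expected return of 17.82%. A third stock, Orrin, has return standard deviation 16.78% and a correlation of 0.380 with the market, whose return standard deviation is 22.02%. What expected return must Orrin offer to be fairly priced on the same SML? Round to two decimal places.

MRP = (17.82% − 4.04%) / (2.18 − 0.34) = 7.4891%
R_f = 4.04% − 0.34 × 7.4891% = 1.4937%
β_Orrin = ρ·σ_i/σ_m = 0.380 × 16.78 / 22.02 = 0.2896
E(R_Orrin) = R_f + β × MRP = 1.4937% + 0.2896 × 7.4891% = 3.66%

3.66%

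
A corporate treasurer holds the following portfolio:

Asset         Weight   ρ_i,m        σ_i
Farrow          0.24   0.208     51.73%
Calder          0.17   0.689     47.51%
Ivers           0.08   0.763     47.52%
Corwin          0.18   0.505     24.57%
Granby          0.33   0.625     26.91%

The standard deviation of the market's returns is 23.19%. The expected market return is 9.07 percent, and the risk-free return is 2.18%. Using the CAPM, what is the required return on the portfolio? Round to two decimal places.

7.78%

β_Farrow = 0.208 × 51.73% / 23.19% = 0.4640
β_Calder = 0.689 × 47.51% / 23.19% = 1.4116
β_Ivers = 0.763 × 47.52% / 23.19% = 1.5635
β_Corwin = 0.505 × 24.57% / 23.19% = 0.5351
β_Granby = 0.625 × 26.91% / 23.19% = 0.7253
β_P = Σ w_i β_i = 0.24×0.4640 + 0.17×1.4116 + 0.08×1.5635 + 0.18×0.5351 + 0.33×0.7253 = 0.8121
MRP = 9.07% − 2.18% = 6.89%
E(R_P) = R_f + β_P × MRP = 2.18% + 0.8121 × 6.89% = 7.78%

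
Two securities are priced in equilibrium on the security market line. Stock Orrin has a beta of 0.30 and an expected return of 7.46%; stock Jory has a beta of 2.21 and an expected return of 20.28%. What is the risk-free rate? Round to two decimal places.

Both satisfy E(R) = R_f + β·MRP, so the slope of the SML is
MRP = (20.28% − 7.46%) / (2.21 − 0.30) = 12.82% / 1.91 = 6.7120%
R_f = E(R_Orrin) − β_Orrin·MRP = 7.46% − 0.30 × 6.7120% = 5.4464%

5.45%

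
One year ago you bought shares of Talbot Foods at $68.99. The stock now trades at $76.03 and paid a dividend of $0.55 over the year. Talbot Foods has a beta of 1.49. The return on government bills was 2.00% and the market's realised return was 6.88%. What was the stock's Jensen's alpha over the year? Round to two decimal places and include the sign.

Realised HPR = (P1 + D1 − P0) / P0 = (76.03 + 0.55 − 68.99) / 68.99 = 7.59 / 68.99 = 11.0016%
MRP = 6.88% − 2.00% = 4.88%
CAPM required = R_f + β·MRP = 2.00% + 1.49 × 4.88% = 9.2712%
α = realised − required = 11.0016% − 9.2712% = +1.73%

+1.73%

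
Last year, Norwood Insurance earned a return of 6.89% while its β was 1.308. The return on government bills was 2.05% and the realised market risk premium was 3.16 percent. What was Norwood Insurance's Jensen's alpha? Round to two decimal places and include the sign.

CAPM benchmark = R_f + β(R_m − R_f) = 2.05% + 1.308 × 3.16% = 6.18328%
α = actual − benchmark = 6.89% − 6.18328% = +0.71%

+0.71%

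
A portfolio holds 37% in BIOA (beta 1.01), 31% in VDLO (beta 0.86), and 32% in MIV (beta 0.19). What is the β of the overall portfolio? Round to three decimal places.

β_P = Σ w_i β_i = 0.37×1.01 + 0.31×0.86 + 0.32×0.19 = 0.7011

0.701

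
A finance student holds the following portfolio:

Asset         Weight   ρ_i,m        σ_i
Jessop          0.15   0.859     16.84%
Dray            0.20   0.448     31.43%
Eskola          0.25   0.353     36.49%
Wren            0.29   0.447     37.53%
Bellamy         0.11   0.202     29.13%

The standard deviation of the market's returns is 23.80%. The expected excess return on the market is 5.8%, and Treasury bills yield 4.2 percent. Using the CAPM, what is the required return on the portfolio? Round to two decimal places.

β_Jessop = 0.859 × 16.84% / 23.80% = 0.6078
β_Dray = 0.448 × 31.43% / 23.80% = 0.5916
β_Eskola = 0.353 × 36.49% / 23.80% = 0.5412
β_Wren = 0.447 × 37.53% / 23.80% = 0.7049
β_Bellamy = 0.202 × 29.13% / 23.80% = 0.2472
β_P = Σ w_i β_i = 0.15×0.6078 + 0.20×0.5916 + 0.25×0.5412 + 0.29×0.7049 + 0.11×0.2472 = 0.5764
E(R_P) = R_f + β_P × MRP = 4.2% + 0.5764 × 5.8% = 7.54%

7.54%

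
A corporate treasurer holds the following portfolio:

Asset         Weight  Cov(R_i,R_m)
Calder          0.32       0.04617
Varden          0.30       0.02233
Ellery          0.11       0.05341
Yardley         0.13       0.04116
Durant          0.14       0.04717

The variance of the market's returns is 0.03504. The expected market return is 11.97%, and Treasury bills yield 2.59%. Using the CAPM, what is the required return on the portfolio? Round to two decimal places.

β_Calder = 0.04617 / 0.03504 = 1.3176
β_Varden = 0.02233 / 0.03504 = 0.6373
β_Ellery = 0.05341 / 0.03504 = 1.5243
β_Yardley = 0.04116 / 0.03504 = 1.1747
β_Durant = 0.04717 / 0.03504 = 1.3462
β_P = Σ w_i β_i = 0.32×1.3176 + 0.30×0.6373 + 0.11×1.5243 + 0.13×1.1747 + 0.14×1.3462 = 1.1217
MRP = 11.97% − 2.59% = 9.38%
E(R_P) = R_f + β_P × MRP = 2.59% + 1.1217 × 9.38% = 13.11%

13.11%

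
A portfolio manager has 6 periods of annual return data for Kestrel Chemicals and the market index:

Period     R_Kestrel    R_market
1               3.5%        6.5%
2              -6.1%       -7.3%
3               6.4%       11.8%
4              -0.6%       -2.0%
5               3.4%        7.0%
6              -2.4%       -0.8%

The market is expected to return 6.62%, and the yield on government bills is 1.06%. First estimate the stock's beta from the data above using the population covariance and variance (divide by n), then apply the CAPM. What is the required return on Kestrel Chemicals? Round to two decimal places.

Mean R_i = (3.5 − 6.1 + 6.4 − 0.6 + 3.4 − 2.4) / 6 = 0.7000%
Mean R_m = (6.5 − 7.3 + 11.8 − 2.0 + 7.0 − 0.8) / 6 = 2.5333%
Σ(R_i − R̄_i)(R_m − R̄_m) = 159.0800  ⇒  Cov = 159.0800 / 6 = 26.5133
Σ(R_m − R̄_m)² = 249.9133  ⇒  Var(R_m) = 249.9133 / 6 = 41.6522
β = Cov / Var(R_m) = 26.5133 / 41.6522 = 0.6365
MRP = 6.62% − 1.06% = 5.56%
E(R) = R_f + β × MRP = 1.06% + 0.6365 × 5.56% = 4.60%

4.60%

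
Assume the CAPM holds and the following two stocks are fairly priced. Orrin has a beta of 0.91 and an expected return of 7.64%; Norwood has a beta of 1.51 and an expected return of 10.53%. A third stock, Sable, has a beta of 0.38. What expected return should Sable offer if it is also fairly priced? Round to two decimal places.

5.09%

MRP (SML slope) = (10.53% − 7.64%) / (1.51 − 0.91) = 2.89% / 0.60 = 4.8167%
R_f (intercept) = 7.64% − 0.91 × 4.8167% = 3.2568%
E(R_Sable) = R_f + β × MRP = 3.2568% + 0.38 × 4.8167% = 5.09%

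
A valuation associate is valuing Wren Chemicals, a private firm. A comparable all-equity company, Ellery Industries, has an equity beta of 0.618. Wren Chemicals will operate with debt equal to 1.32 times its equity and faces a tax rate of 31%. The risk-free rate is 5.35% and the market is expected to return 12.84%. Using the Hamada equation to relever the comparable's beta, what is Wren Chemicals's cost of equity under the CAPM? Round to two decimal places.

14.19%

β_L = β_U × [1 + (1 − t)(D/E)] = 0.618 × [1 + (1 − 0.31) × 1.32]
    = 0.618 × [1 + 0.69 × 1.32] = 0.618 × 1.9108 = 1.1809
MRP = 12.84% − 5.35% = 7.49%
E(R) = R_f + β_L × MRP = 5.35% + 1.1809 × 7.49% = 14.19%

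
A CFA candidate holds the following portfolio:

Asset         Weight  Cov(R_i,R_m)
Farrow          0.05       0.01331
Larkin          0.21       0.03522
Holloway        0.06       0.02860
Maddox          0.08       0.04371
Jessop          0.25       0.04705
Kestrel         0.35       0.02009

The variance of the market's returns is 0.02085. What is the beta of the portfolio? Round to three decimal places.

β_Farrow = 0.01331 / 0.02085 = 0.6384
β_Larkin = 0.03522 / 0.02085 = 1.6892
β_Holloway = 0.02860 / 0.02085 = 1.3717
β_Maddox = 0.04371 / 0.02085 = 2.0964
β_Jessop = 0.04705 / 0.02085 = 2.2566
β_Kestrel = 0.02009 / 0.02085 = 0.9635
β_P = Σ w_i β_i = 0.05×0.6384 + 0.21×1.6892 + 0.06×1.3717 + 0.08×2.0964 + 0.25×2.2566 + 0.35×0.9635 = 1.5380

1.538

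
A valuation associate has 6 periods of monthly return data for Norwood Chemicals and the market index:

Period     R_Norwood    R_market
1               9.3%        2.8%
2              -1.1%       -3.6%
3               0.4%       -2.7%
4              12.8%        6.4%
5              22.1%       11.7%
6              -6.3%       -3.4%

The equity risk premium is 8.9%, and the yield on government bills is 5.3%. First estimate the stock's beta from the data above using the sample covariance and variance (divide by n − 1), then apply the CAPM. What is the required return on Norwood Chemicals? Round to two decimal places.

19.85%

Mean R_i = (9.3 − 1.1 + 0.4 + 12.8 + 22.1 − 6.3) / 6 = 6.2000%
Mean R_m = (2.8 − 3.6 − 2.7 + 6.4 + 11.7 − 3.4) / 6 = 1.8667%
Σ(R_i − R̄_i)(R_m − R̄_m) = 321.3900  ⇒  Cov = 321.3900 / 5 = 64.2780
Σ(R_m − R̄_m)² = 196.5933  ⇒  Var(R_m) = 196.5933 / 5 = 39.3187
β = Cov / Var(R_m) = 64.2780 / 39.3187 = 1.6348
E(R) = R_f + β × MRP = 5.3% + 1.6348 × 8.9% = 19.85%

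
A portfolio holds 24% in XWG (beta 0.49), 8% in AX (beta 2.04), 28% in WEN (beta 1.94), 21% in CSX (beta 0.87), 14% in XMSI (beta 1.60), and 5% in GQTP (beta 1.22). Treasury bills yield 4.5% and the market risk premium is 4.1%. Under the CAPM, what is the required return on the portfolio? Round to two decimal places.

β_P = Σ w_i β_i = 0.24×0.49 + 0.08×2.04 + 0.28×1.94 + 0.21×0.87 + 0.14×1.60 + 0.05×1.22 = 1.2917
E(R_P) = R_f + β_P × MRP = 4.5% + 1.2917 × 4.1% = 9.80%

9.80%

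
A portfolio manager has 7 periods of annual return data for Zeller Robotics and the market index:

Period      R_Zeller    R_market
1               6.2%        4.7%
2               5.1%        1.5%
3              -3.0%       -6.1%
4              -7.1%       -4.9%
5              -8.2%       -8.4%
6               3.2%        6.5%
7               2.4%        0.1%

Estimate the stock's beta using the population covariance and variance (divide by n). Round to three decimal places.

0.929

Mean R_i = (6.2 + 5.1 − 3.0 − 7.1 − 8.2 + 3.2 + 2.4) / 7 = -0.2000%
Mean R_m = (4.7 + 1.5 − 6.1 − 4.9 − 8.4 + 6.5 + 0.1) / 7 = -0.9429%
Σ(R_i − R̄_i)(R_m − R̄_m) = 178.4800  ⇒  Cov = 178.4800 / 7 = 25.4971
Σ(R_m − R̄_m)² = 192.1571  ⇒  Var(R_m) = 192.1571 / 7 = 27.4510
β = Cov / Var(R_m) = 25.4971 / 27.4510 = 0.9288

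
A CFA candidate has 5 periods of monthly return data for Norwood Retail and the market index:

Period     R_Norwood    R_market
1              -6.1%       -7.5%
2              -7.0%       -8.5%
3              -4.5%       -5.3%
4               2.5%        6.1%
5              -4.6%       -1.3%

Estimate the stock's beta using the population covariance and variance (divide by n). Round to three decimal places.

Mean R_i = (-6.1 − 7.0 − 4.5 + 2.5 − 4.6) / 5 = -3.9400%
Mean R_m = (-7.5 − 8.5 − 5.3 + 6.1 − 1.3) / 5 = -3.3000%
Σ(R_i − R̄_i)(R_m − R̄_m) = 85.3200  ⇒  Cov = 85.3200 / 5 = 17.0640
Σ(R_m − R̄_m)² = 141.0400  ⇒  Var(R_m) = 141.0400 / 5 = 28.2080
β = Cov / Var(R_m) = 17.0640 / 28.2080 = 0.6049

0.605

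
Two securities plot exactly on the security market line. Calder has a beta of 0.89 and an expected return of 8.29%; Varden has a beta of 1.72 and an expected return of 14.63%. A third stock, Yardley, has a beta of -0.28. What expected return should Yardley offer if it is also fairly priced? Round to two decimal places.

-0.65%

MRP (SML slope) = (14.63% − 8.29%) / (1.72 − 0.89) = 6.34% / 0.83 = 7.6386%
R_f (intercept) = 8.29% − 0.89 × 7.6386% = 1.4916%
E(R_Yardley) = R_f + β × MRP = 1.4916% + -0.28 × 7.6386% = -0.65%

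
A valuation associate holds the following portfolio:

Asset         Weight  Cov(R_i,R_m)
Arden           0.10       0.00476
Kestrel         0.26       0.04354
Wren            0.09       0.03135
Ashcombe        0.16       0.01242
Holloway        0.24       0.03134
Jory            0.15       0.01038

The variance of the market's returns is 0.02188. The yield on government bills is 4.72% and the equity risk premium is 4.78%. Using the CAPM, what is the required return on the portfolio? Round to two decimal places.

β_Arden = 0.00476 / 0.02188 = 0.2176
β_Kestrel = 0.04354 / 0.02188 = 1.9899
β_Wren = 0.03135 / 0.02188 = 1.4328
β_Ashcombe = 0.01242 / 0.02188 = 0.5676
β_Holloway = 0.03134 / 0.02188 = 1.4324
β_Jory = 0.01038 / 0.02188 = 0.4744
β_P = Σ w_i β_i = 0.10×0.2176 + 0.26×1.9899 + 0.09×1.4328 + 0.16×0.5676 + 0.24×1.4324 + 0.15×0.4744 = 1.1738
E(R_P) = R_f + β_P × MRP = 4.72% + 1.1738 × 4.78% = 10.33%

10.33%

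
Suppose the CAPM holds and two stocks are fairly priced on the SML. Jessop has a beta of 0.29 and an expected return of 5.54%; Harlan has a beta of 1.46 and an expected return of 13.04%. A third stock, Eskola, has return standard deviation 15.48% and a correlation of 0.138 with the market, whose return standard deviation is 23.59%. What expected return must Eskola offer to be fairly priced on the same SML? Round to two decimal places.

MRP = (13.04% − 5.54%) / (1.46 − 0.29) = 6.4103%
R_f = 5.54% − 0.29 × 6.4103% = 3.6810%
β_Eskola = ρ·σ_i/σ_m = 0.138 × 15.48 / 23.59 = 0.0906
E(R_Eskola) = R_f + β × MRP = 3.6810% + 0.0906 × 6.4103% = 4.26%

4.26%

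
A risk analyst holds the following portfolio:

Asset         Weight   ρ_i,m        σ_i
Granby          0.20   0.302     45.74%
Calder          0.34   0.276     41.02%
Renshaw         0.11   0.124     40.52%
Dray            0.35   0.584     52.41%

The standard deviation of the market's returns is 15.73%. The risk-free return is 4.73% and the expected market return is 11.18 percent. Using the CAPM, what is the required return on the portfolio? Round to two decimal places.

12.06%

β_Granby = 0.302 × 45.74% / 15.73% = 0.8782
β_Calder = 0.276 × 41.02% / 15.73% = 0.7197
β_Renshaw = 0.124 × 40.52% / 15.73% = 0.3194
β_Dray = 0.584 × 52.41% / 15.73% = 1.9458
β_P = Σ w_i β_i = 0.20×0.8782 + 0.34×0.7197 + 0.11×0.3194 + 0.35×1.9458 = 1.1365
MRP = 11.18% − 4.73% = 6.45%
E(R_P) = R_f + β_P × MRP = 4.73% + 1.1365 × 6.45% = 12.06%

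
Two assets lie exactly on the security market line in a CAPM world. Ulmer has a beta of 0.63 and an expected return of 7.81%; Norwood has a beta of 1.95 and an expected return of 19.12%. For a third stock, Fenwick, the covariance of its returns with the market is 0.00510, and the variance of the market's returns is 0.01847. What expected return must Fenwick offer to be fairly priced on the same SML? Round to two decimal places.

4.78%

MRP = (19.12% − 7.81%) / (1.95 − 0.63) = 8.5682%
R_f = 7.81% − 0.63 × 8.5682% = 2.4120%
β_Fenwick = Cov / Var(R_m) = 0.00510 / 0.01847 = 0.2761
E(R_Fenwick) = R_f + β × MRP = 2.4120% + 0.2761 × 8.5682% = 4.78%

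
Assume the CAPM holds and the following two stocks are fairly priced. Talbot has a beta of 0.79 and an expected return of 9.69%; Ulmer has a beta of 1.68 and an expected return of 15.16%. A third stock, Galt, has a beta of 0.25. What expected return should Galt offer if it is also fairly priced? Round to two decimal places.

MRP (SML slope) = (15.16% − 9.69%) / (1.68 − 0.79) = 5.47% / 0.89 = 6.1461%
R_f (intercept) = 9.69% − 0.79 × 6.1461% = 4.8346%
E(R_Galt) = R_f + β × MRP = 4.8346% + 0.25 × 6.1461% = 6.37%

6.37%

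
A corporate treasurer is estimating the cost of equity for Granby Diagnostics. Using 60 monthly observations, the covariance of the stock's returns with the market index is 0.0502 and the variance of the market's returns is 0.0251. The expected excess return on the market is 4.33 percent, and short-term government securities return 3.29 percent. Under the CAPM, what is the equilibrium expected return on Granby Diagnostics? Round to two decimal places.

β = Cov(R_i, R_m) / Var(R_m) = 0.0502 / 0.0251 = 2.0000
E(R) = R_f + β × MRP = 3.29% + 2.0000 × 4.33% = 11.95%

11.95%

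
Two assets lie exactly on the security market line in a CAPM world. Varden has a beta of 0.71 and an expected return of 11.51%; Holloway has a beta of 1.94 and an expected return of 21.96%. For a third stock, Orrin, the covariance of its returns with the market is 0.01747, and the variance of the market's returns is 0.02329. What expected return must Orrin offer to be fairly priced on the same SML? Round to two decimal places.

MRP = (21.96% − 11.51%) / (1.94 − 0.71) = 8.4959%
R_f = 11.51% − 0.71 × 8.4959% = 5.4779%
β_Orrin = Cov / Var(R_m) = 0.01747 / 0.02329 = 0.7501
E(R_Orrin) = R_f + β × MRP = 5.4779% + 0.7501 × 8.4959% = 11.85%

11.85%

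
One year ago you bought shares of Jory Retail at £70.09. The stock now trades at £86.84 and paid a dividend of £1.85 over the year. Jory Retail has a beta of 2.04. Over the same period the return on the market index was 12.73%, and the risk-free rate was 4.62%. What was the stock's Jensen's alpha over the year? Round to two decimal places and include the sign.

Realised HPR = (P1 + D1 − P0) / P0 = (86.84 + 1.85 − 70.09) / 70.09 = 18.60 / 70.09 = 26.5373%
MRP = 12.73% − 4.62% = 8.11%
CAPM required = R_f + β·MRP = 4.62% + 2.04 × 8.11% = 21.1644%
α = realised − required = 26.5373% − 21.1644% = +5.37%

+5.37%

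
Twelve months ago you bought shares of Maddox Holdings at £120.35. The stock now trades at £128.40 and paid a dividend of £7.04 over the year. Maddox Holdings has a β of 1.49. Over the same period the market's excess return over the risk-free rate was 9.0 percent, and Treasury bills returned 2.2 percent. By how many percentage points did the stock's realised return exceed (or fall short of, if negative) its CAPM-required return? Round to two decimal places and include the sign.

Realised HPR = (P1 + D1 − P0) / P0 = (128.40 + 7.04 − 120.35) / 120.35 = 15.09 / 120.35 = 12.5384%
CAPM required = R_f + β·MRP = 2.2% + 1.49 × 9.0% = 15.6100%
α = realised − required = 12.5384% − 15.6100% = -3.07%

-3.07%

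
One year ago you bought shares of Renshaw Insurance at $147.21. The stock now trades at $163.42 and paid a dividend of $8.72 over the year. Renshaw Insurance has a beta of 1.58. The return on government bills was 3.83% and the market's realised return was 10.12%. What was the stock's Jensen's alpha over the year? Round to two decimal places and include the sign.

+3.17%

Realised HPR = (P1 + D1 − P0) / P0 = (163.42 + 8.72 − 147.21) / 147.21 = 24.93 / 147.21 = 16.9350%
MRP = 10.12% − 3.83% = 6.29%
CAPM required = R_f + β·MRP = 3.83% + 1.58 × 6.29% = 13.7682%
α = realised − required = 16.9350% − 13.7682% = +3.17%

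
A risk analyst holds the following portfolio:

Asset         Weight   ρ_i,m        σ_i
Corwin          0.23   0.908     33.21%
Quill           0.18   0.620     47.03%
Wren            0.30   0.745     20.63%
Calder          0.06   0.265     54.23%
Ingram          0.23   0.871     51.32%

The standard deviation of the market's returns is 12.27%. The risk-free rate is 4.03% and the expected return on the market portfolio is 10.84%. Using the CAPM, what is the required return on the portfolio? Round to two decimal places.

19.54%

β_Corwin = 0.908 × 33.21% / 12.27% = 2.4576
β_Quill = 0.620 × 47.03% / 12.27% = 2.3764
β_Wren = 0.745 × 20.63% / 12.27% = 1.2526
β_Calder = 0.265 × 54.23% / 12.27% = 1.1712
β_Ingram = 0.871 × 51.32% / 12.27% = 3.6430
β_P = Σ w_i β_i = 0.23×2.4576 + 0.18×2.3764 + 0.30×1.2526 + 0.06×1.1712 + 0.23×3.6430 = 2.2769
MRP = 10.84% − 4.03% = 6.81%
E(R_P) = R_f + β_P × MRP = 4.03% + 2.2769 × 6.81% = 19.54%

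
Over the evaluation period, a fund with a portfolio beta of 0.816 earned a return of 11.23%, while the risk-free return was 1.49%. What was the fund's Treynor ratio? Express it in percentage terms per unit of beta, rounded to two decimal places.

Treynor = (R_P − R_f) / β_P = (11.23% − 1.49%) / 0.8160 = 9.74% / 0.8160 = 11.94%

11.94%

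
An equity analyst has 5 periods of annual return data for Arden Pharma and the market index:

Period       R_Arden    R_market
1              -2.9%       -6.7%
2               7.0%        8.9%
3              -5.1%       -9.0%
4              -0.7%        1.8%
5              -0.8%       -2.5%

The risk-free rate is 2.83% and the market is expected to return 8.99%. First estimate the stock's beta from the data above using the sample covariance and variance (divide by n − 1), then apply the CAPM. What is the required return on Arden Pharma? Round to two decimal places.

6.61%

Mean R_i = (-2.9 + 7.0 − 5.1 − 0.7 − 0.8) / 5 = -0.5000%
Mean R_m = (-6.7 + 8.9 − 9.0 + 1.8 − 2.5) / 5 = -1.5000%
Σ(R_i − R̄_i)(R_m − R̄_m) = 124.6200  ⇒  Cov = 124.6200 / 4 = 31.1550
Σ(R_m − R̄_m)² = 203.3400  ⇒  Var(R_m) = 203.3400 / 4 = 50.8350
β = Cov / Var(R_m) = 31.1550 / 50.8350 = 0.6129
MRP = 8.99% − 2.83% = 6.16%
E(R) = R_f + β × MRP = 2.83% + 0.6129 × 6.16% = 6.61%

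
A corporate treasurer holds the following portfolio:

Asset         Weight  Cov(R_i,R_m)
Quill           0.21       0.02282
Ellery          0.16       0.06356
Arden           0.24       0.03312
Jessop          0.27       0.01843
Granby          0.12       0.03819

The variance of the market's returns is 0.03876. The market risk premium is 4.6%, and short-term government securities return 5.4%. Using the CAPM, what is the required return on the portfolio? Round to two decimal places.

β_Quill = 0.02282 / 0.03876 = 0.5888
β_Ellery = 0.06356 / 0.03876 = 1.6398
β_Arden = 0.03312 / 0.03876 = 0.8545
β_Jessop = 0.01843 / 0.03876 = 0.4755
β_Granby = 0.03819 / 0.03876 = 0.9853
β_P = Σ w_i β_i = 0.21×0.5888 + 0.16×1.6398 + 0.24×0.8545 + 0.27×0.4755 + 0.12×0.9853 = 0.8377
E(R_P) = R_f + β_P × MRP = 5.4% + 0.8377 × 4.6% = 9.25%

9.25%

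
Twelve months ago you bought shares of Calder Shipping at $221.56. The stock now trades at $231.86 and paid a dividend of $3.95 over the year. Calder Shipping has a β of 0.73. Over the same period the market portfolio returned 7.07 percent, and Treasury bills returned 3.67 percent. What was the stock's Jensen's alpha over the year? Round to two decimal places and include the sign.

+0.28%

Realised HPR = (P1 + D1 − P0) / P0 = (231.86 + 3.95 − 221.56) / 221.56 = 14.25 / 221.56 = 6.4317%
MRP = 7.07% − 3.67% = 3.40%
CAPM required = R_f + β·MRP = 3.67% + 0.73 × 3.40% = 6.1520%
α = realised − required = 6.4317% − 6.1520% = +0.28%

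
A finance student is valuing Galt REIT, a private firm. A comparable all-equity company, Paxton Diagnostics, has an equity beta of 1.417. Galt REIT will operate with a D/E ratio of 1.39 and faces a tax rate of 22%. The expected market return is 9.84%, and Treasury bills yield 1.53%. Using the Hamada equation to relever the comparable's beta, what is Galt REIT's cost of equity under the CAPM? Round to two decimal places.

26.07%

β_L = β_U × [1 + (1 − t)(D/E)] = 1.417 × [1 + (1 − 0.22) × 1.39]
    = 1.417 × [1 + 0.78 × 1.39] = 1.417 × 2.0842 = 2.9533
MRP = 9.84% − 1.53% = 8.31%
E(R) = R_f + β_L × MRP = 1.53% + 2.9533 × 8.31% = 26.07%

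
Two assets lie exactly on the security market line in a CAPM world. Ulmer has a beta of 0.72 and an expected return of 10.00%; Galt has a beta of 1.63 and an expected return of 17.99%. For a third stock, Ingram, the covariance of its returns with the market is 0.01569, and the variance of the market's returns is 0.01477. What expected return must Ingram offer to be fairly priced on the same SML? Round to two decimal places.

MRP = (17.99% − 10.00%) / (1.63 − 0.72) = 8.7802%
R_f = 10.00% − 0.72 × 8.7802% = 3.6783%
β_Ingram = Cov / Var(R_m) = 0.01569 / 0.01477 = 1.0623
E(R_Ingram) = R_f + β × MRP = 3.6783% + 1.0623 × 8.7802% = 13.01%

13.01%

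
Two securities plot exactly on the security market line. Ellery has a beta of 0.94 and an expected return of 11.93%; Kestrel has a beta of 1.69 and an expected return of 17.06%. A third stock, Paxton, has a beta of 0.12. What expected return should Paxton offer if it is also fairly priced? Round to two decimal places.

MRP (SML slope) = (17.06% − 11.93%) / (1.69 − 0.94) = 5.13% / 0.75 = 6.8400%
R_f (intercept) = 11.93% − 0.94 × 6.8400% = 5.5004%
E(R_Paxton) = R_f + β × MRP = 5.5004% + 0.12 × 6.8400% = 6.32%

6.32%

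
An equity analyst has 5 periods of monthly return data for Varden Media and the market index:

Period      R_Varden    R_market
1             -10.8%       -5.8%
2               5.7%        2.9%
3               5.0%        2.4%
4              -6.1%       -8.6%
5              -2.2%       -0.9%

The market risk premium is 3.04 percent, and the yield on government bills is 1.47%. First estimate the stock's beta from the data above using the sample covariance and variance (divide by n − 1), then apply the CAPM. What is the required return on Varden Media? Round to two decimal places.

Mean R_i = (-10.8 + 5.7 + 5.0 − 6.1 − 2.2) / 5 = -1.6800%
Mean R_m = (-5.8 + 2.9 + 2.4 − 8.6 − 0.9) / 5 = -2.0000%
Σ(R_i − R̄_i)(R_m − R̄_m) = 128.8100  ⇒  Cov = 128.8100 / 4 = 32.2025
Σ(R_m − R̄_m)² = 102.5800  ⇒  Var(R_m) = 102.5800 / 4 = 25.6450
β = Cov / Var(R_m) = 32.2025 / 25.6450 = 1.2557
E(R) = R_f + β × MRP = 1.47% + 1.2557 × 3.04% = 5.29%

5.29%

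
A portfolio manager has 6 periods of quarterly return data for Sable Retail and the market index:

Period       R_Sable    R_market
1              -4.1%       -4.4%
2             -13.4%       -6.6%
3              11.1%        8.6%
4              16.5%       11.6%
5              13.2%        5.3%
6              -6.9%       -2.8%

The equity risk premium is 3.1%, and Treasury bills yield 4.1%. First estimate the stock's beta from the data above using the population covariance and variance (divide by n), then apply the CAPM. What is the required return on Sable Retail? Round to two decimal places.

9.01%

Mean R_i = (-4.1 − 13.4 + 11.1 + 16.5 + 13.2 − 6.9) / 6 = 2.7333%
Mean R_m = (-4.4 − 6.6 + 8.6 + 11.6 + 5.3 − 2.8) / 6 = 1.9500%
Σ(R_i − R̄_i)(R_m − R̄_m) = 450.6400  ⇒  Cov = 450.6400 / 6 = 75.1067
Σ(R_m − R̄_m)² = 284.5550  ⇒  Var(R_m) = 284.5550 / 6 = 47.4258
β = Cov / Var(R_m) = 75.1067 / 47.4258 = 1.5837
E(R) = R_f + β × MRP = 4.1% + 1.5837 × 3.1% = 9.01%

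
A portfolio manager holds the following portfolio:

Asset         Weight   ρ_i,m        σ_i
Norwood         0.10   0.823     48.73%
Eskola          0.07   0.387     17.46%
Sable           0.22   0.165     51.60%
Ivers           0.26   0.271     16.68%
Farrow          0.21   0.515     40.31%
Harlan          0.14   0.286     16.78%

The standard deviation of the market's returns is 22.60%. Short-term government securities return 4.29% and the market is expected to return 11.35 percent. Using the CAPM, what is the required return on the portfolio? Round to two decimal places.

8.21%

β_Norwood = 0.823 × 48.73% / 22.60% = 1.7745
β_Eskola = 0.387 × 17.46% / 22.60% = 0.2990
β_Sable = 0.165 × 51.60% / 22.60% = 0.3767
β_Ivers = 0.271 × 16.68% / 22.60% = 0.2000
β_Farrow = 0.515 × 40.31% / 22.60% = 0.9186
β_Harlan = 0.286 × 16.78% / 22.60% = 0.2123
β_P = Σ w_i β_i = 0.10×1.7745 + 0.07×0.2990 + 0.22×0.3767 + 0.26×0.2000 + 0.21×0.9186 + 0.14×0.2123 = 0.5559
MRP = 11.35% − 4.29% = 7.06%
E(R_P) = R_f + β_P × MRP = 4.29% + 0.5559 × 7.06% = 8.21%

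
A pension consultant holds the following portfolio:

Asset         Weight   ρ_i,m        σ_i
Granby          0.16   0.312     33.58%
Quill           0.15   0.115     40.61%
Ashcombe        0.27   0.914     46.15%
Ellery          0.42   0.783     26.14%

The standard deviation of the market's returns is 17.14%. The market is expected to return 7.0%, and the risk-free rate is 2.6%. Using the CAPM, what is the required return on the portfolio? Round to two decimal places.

β_Granby = 0.312 × 33.58% / 17.14% = 0.6113
β_Quill = 0.115 × 40.61% / 17.14% = 0.2725
β_Ashcombe = 0.914 × 46.15% / 17.14% = 2.4610
β_Ellery = 0.783 × 26.14% / 17.14% = 1.1941
β_P = Σ w_i β_i = 0.16×0.6113 + 0.15×0.2725 + 0.27×2.4610 + 0.42×1.1941 = 1.3047
MRP = 7.0% − 2.6% = 4.40%
E(R_P) = R_f + β_P × MRP = 2.6% + 1.3047 × 4.4% = 8.34%

8.34%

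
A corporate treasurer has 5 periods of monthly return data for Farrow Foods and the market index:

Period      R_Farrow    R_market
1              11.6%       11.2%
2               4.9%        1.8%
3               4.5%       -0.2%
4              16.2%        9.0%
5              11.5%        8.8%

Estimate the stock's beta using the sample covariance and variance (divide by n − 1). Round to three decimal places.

Mean R_i = (11.6 + 4.9 + 4.5 + 16.2 + 11.5) / 5 = 9.7400%
Mean R_m = (11.2 + 1.8 − 0.2 + 9.0 + 8.8) / 5 = 6.1200%
Σ(R_i − R̄_i)(R_m − R̄_m) = 86.7960  ⇒  Cov = 86.7960 / 4 = 21.6990
Σ(R_m − R̄_m)² = 99.8880  ⇒  Var(R_m) = 99.8880 / 4 = 24.9720
β = Cov / Var(R_m) = 21.6990 / 24.9720 = 0.8689

0.869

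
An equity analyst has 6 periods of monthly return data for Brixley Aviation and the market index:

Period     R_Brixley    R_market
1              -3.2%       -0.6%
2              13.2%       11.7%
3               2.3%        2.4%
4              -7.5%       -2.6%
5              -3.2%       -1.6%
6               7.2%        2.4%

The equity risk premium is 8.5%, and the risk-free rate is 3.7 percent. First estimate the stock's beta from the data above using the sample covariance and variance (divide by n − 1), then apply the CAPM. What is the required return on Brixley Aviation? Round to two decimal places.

15.43%

Mean R_i = (-3.2 + 13.2 + 2.3 − 7.5 − 3.2 + 7.2) / 6 = 1.4667%
Mean R_m = (-0.6 + 11.7 + 2.4 − 2.6 − 1.6 + 2.4) / 6 = 1.9500%
Σ(R_i − R̄_i)(R_m − R̄_m) = 186.6200  ⇒  Cov = 186.6200 / 5 = 37.3240
Σ(R_m − R̄_m)² = 135.2750  ⇒  Var(R_m) = 135.2750 / 5 = 27.0550
β = Cov / Var(R_m) = 37.3240 / 27.0550 = 1.3796
E(R) = R_f + β × MRP = 3.7% + 1.3796 × 8.5% = 15.43%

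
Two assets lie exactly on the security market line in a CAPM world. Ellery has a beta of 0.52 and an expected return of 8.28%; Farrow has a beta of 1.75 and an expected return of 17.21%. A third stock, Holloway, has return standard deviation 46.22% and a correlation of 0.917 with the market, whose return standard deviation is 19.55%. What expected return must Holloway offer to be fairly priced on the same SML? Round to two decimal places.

20.24%

MRP = (17.21% − 8.28%) / (1.75 − 0.52) = 7.2602%
R_f = 8.28% − 0.52 × 7.2602% = 4.5047%
β_Holloway = ρ·σ_i/σ_m = 0.917 × 46.22 / 19.55 = 2.1680
E(R_Holloway) = R_f + β × MRP = 4.5047% + 2.1680 × 7.2602% = 20.24%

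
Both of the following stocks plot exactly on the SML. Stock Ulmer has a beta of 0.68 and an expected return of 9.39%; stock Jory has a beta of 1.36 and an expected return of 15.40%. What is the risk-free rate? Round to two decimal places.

Both satisfy E(R) = R_f + β·MRP, so the slope of the SML is
MRP = (15.40% − 9.39%) / (1.36 − 0.68) = 6.01% / 0.68 = 8.8382%
R_f = E(R_Ulmer) − β_Ulmer·MRP = 9.39% − 0.68 × 8.8382% = 3.3800%

3.38%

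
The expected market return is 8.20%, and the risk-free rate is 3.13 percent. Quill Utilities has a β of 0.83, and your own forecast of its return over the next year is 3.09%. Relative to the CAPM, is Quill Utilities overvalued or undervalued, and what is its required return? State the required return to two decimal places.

Overvalued; required return 7.34%

MRP = 8.20% − 3.13% = 5.07%
Required return = R_f + β·MRP = 3.13% + 0.83 × 5.07% = 7.34%
Forecast 3.09% < required 7.34% → the stock plots below the SML → overvalued.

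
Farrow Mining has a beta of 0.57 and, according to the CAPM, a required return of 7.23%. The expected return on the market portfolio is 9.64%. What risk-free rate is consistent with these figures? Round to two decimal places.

4.04%

E(R) = R_f + β(E(R_m) − R_f) = R_f(1 − β) + β·E(R_m)
7.23% = R_f × (1 − 0.57) + 0.57 × 9.64%
7.23% = R_f × 0.43 + 5.4948%
R_f = (7.23% − 5.4948%) / 0.43 = 4.04%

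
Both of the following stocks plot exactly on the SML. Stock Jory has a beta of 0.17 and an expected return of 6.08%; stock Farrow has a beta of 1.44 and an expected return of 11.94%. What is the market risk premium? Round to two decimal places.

4.61%

Both satisfy E(R) = R_f + β·MRP, so the slope of the SML is
MRP = (11.94% − 6.08%) / (1.44 − 0.17) = 5.86% / 1.27 = 4.6142%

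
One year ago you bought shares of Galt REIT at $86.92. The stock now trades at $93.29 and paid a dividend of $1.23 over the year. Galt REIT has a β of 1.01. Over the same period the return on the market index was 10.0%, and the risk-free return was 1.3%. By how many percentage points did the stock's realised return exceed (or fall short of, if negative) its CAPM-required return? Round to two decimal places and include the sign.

Realised HPR = (P1 + D1 − P0) / P0 = (93.29 + 1.23 − 86.92) / 86.92 = 7.60 / 86.92 = 8.7437%
MRP = 10.0% − 1.3% = 8.70%
CAPM required = R_f + β·MRP = 1.3% + 1.01 × 8.7% = 10.0870%
α = realised − required = 8.7437% − 10.0870% = -1.34%

-1.34%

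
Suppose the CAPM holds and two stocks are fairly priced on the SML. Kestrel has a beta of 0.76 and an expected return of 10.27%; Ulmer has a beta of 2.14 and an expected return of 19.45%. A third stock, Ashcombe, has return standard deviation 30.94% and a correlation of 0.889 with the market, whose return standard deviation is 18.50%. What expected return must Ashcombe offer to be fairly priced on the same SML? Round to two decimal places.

MRP = (19.45% − 10.27%) / (2.14 − 0.76) = 6.6522%
R_f = 10.27% − 0.76 × 6.6522% = 5.2143%
β_Ashcombe = ρ·σ_i/σ_m = 0.889 × 30.94 / 18.50 = 1.4868
E(R_Ashcombe) = R_f + β × MRP = 5.2143% + 1.4868 × 6.6522% = 15.10%

15.10%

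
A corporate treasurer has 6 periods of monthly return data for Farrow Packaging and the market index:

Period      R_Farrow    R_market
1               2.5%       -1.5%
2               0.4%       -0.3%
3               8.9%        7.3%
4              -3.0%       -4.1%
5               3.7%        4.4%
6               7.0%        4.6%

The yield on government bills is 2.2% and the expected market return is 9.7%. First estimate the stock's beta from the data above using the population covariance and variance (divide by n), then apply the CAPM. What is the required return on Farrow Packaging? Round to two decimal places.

9.16%

Mean R_i = (2.5 + 0.4 + 8.9 − 3.0 + 3.7 + 7.0) / 6 = 3.2500%
Mean R_m = (-1.5 − 0.3 + 7.3 − 4.1 + 4.4 + 4.6) / 6 = 1.7333%
Σ(R_i − R̄_i)(R_m − R̄_m) = 88.0800  ⇒  Cov = 88.0800 / 6 = 14.6800
Σ(R_m − R̄_m)² = 94.9333  ⇒  Var(R_m) = 94.9333 / 6 = 15.8222
β = Cov / Var(R_m) = 14.6800 / 15.8222 = 0.9278
MRP = 9.7% − 2.2% = 7.50%
E(R) = R_f + β × MRP = 2.2% + 0.9278 × 7.5% = 9.16%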